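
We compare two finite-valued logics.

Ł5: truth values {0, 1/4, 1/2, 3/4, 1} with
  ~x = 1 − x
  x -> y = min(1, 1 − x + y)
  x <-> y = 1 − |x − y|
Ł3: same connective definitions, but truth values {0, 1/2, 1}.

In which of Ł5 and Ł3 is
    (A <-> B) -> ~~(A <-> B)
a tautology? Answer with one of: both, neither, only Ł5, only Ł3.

both

In Ł5: every assignment gives 1 — tautology.
In Ł3: every assignment gives 1 — tautology.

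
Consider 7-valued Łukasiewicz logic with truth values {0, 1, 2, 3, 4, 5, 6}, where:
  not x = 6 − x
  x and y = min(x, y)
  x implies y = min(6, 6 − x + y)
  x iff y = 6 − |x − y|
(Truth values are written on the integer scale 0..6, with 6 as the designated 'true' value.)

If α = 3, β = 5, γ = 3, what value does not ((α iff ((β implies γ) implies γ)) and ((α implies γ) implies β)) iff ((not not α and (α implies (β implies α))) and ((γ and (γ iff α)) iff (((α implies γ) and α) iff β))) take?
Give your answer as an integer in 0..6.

β implies γ = 5 implies 3 = 4
(β implies γ) implies γ = 4 implies 3 = 5
α iff ((β implies γ) implies γ) = 3 iff 5 = 4
α implies γ = 3 implies 3 = 6
(α implies γ) implies β = 6 implies 5 = 5
(α iff ((β implies γ) implies γ)) and ((α implies γ) implies β) = 4 and 5 = 4
not ((α iff ((β implies γ) implies γ)) and ((α implies γ) implies β)) = not 4 = 2
not α = not 3 = 3
not not α = not 3 = 3
β implies α = 5 implies 3 = 4
α implies (β implies α) = 3 implies 4 = 6
not not α and (α implies (β implies α)) = 3 and 6 = 3
γ iff α = 3 iff 3 = 6
γ and (γ iff α) = 3 and 6 = 3
α implies γ = 3 implies 3 = 6
(α implies γ) and α = 6 and 3 = 3
((α implies γ) and α) iff β = 3 iff 5 = 4
(γ and (γ iff α)) iff (((α implies γ) and α) iff β) = 3 iff 4 = 5
(not not α and (α implies (β implies α))) and ((γ and (γ iff α)) iff (((α implies γ) and α) iff β)) = 3 and 5 = 3
not ((α iff ((β implies γ) implies γ)) and ((α implies γ) implies β)) iff ((not not α and (α implies (β implies α))) and ((γ and (γ iff α)) iff (((α implies γ) and α) iff β))) = 2 iff 3 = 5

5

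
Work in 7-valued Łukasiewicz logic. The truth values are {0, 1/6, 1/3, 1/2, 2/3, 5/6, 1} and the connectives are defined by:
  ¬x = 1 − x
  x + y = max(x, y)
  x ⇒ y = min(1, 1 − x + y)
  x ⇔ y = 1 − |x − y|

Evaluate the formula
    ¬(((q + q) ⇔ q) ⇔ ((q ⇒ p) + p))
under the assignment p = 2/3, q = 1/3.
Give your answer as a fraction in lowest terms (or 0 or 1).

q + q = 1/3 + 1/3 = 1/3
(q + q) ⇔ q = 1/3 ⇔ 1/3 = 1
q ⇒ p = 1/3 ⇒ 2/3 = 1
(q ⇒ p) + p = 1 + 2/3 = 1
((q + q) ⇔ q) ⇔ ((q ⇒ p) + p) = 1 ⇔ 1 = 1
¬(((q + q) ⇔ q) ⇔ ((q ⇒ p) + p)) = ¬1 = 0

0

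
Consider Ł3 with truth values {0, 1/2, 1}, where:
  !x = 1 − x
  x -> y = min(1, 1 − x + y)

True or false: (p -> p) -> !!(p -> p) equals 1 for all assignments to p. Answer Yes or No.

Yes

p = 0 ↦ 1
p = 1/2 ↦ 1
p = 1 ↦ 1
Every assignment gives a value ≥ 1.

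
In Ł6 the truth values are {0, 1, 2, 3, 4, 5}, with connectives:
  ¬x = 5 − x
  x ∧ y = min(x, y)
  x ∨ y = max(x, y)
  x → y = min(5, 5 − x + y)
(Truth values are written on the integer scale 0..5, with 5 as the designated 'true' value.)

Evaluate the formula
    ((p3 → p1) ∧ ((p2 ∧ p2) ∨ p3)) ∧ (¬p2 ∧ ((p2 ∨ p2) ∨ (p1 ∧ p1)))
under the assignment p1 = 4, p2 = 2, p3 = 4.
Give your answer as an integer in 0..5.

p3 → p1 = 4 → 4 = 5
p2 ∧ p2 = 2 ∧ 2 = 2
(p2 ∧ p2) ∨ p3 = 2 ∨ 4 = 4
(p3 → p1) ∧ ((p2 ∧ p2) ∨ p3) = 5 ∧ 4 = 4
¬p2 = ¬2 = 3
p2 ∨ p2 = 2 ∨ 2 = 2
p1 ∧ p1 = 4 ∧ 4 = 4
(p2 ∨ p2) ∨ (p1 ∧ p1) = 2 ∨ 4 = 4
¬p2 ∧ ((p2 ∨ p2) ∨ (p1 ∧ p1)) = 3 ∧ 4 = 3
((p3 → p1) ∧ ((p2 ∧ p2) ∨ p3)) ∧ (¬p2 ∧ ((p2 ∨ p2) ∨ (p1 ∧ p1))) = 4 ∧ 3 = 3

3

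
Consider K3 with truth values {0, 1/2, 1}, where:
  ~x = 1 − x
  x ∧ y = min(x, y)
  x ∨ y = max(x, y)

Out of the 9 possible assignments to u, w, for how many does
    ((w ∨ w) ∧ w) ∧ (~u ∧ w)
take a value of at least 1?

1

u = 0, w = 0 ↦ 0  <
u = 0, w = 1/2 ↦ 1/2  <
u = 0, w = 1 ↦ 1  ≥
u = 1/2, w = 0 ↦ 0  <
u = 1/2, w = 1/2 ↦ 1/2  <
u = 1/2, w = 1 ↦ 1/2  <
u = 1, w = 0 ↦ 0  <
u = 1, w = 1/2 ↦ 0  <
u = 1, w = 1 ↦ 0  <
So 1 of the 9 assignments meets the threshold.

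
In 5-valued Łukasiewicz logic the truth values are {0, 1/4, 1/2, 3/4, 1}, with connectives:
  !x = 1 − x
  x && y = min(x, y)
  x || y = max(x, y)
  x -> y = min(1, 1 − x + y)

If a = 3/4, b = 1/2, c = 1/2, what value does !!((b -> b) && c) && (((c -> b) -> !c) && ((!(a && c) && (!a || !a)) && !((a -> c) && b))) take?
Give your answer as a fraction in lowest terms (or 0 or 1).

1/4

b -> b = 1/2 -> 1/2 = 1
(b -> b) && c = 1 && 1/2 = 1/2
!((b -> b) && c) = !1/2 = 1/2
!!((b -> b) && c) = !1/2 = 1/2
c -> b = 1/2 -> 1/2 = 1
!c = !1/2 = 1/2
(c -> b) -> !c = 1 -> 1/2 = 1/2
a && c = 3/4 && 1/2 = 1/2
!(a && c) = !1/2 = 1/2
!a = !3/4 = 1/4
!a = !3/4 = 1/4
!a || !a = 1/4 || 1/4 = 1/4
!(a && c) && (!a || !a) = 1/2 && 1/4 = 1/4
a -> c = 3/4 -> 1/2 = 3/4
(a -> c) && b = 3/4 && 1/2 = 1/2
!((a -> c) && b) = !1/2 = 1/2
(!(a && c) && (!a || !a)) && !((a -> c) && b) = 1/4 && 1/2 = 1/4
((c -> b) -> !c) && ((!(a && c) && (!a || !a)) && !((a -> c) && b)) = 1/2 && 1/4 = 1/4
!!((b -> b) && c) && (((c -> b) -> !c) && ((!(a && c) && (!a || !a)) && !((a -> c) && b))) = 1/2 && 1/4 = 1/4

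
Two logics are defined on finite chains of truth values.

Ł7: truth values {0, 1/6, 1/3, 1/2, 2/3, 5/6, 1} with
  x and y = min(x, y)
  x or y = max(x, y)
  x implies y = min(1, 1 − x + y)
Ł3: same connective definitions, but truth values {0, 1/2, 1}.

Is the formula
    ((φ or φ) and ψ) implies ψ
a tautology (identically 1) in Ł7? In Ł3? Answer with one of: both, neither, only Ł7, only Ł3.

both

In Ł7: every assignment gives 1 — tautology.
In Ł3: every assignment gives 1 — tautology.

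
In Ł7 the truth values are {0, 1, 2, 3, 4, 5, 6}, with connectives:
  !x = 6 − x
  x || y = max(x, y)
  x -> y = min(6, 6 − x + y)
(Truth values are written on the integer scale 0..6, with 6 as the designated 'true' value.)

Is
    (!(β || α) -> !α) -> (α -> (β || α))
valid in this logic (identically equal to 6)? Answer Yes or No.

Yes

At α = 5, β = 4, for instance:
β || α = 4 || 5 = 5
!(β || α) = !5 = 1
!α = !5 = 1
!(β || α) -> !α = 1 -> 1 = 6
α -> (β || α) = 5 -> 5 = 6
(!(β || α) -> !α) -> (α -> (β || α)) = 6 -> 6 = 6
and checking the remaining 48 assignments likewise gives ≥ 6 in every case.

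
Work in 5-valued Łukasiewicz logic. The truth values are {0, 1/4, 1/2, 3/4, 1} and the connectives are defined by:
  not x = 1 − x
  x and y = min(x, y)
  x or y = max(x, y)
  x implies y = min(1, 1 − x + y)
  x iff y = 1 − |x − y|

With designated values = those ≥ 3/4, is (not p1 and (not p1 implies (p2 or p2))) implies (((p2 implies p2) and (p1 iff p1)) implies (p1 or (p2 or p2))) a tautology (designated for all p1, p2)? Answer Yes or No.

Yes

At p1 = 1/4, p2 = 1/4, for instance:
not p1 = not 1/4 = 3/4
not p1 = not 1/4 = 3/4
p2 or p2 = 1/4 or 1/4 = 1/4
not p1 implies (p2 or p2) = 3/4 implies 1/4 = 1/2
not p1 and (not p1 implies (p2 or p2)) = 3/4 and 1/2 = 1/2
p2 implies p2 = 1/4 implies 1/4 = 1
p1 iff p1 = 1/4 iff 1/4 = 1
(p2 implies p2) and (p1 iff p1) = 1 and 1 = 1
p2 or p2 = 1/4 or 1/4 = 1/4
p1 or (p2 or p2) = 1/4 or 1/4 = 1/4
((p2 implies p2) and (p1 iff p1)) implies (p1 or (p2 or p2)) = 1 implies 1/4 = 1/4
(not p1 and (not p1 implies (p2 or p2))) implies (((p2 implies p2) and (p1 iff p1)) implies (p1 or (p2 or p2))) = 1/2 implies 1/4 = 3/4
and checking the remaining 24 assignments likewise gives ≥ 3/4 in every case.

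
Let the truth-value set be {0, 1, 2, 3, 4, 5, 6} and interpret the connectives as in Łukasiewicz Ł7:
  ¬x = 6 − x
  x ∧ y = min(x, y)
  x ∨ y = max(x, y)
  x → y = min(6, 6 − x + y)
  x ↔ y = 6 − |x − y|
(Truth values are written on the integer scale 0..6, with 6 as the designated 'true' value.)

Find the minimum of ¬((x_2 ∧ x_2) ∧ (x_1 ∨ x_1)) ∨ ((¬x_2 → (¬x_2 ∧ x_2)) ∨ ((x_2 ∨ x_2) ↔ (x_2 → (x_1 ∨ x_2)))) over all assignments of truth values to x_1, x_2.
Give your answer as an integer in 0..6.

Take x_1 = 2, x_2 = 2:
x_2 ∧ x_2 = 2 ∧ 2 = 2
x_1 ∨ x_1 = 2 ∨ 2 = 2
(x_2 ∧ x_2) ∧ (x_1 ∨ x_1) = 2 ∧ 2 = 2
¬((x_2 ∧ x_2) ∧ (x_1 ∨ x_1)) = ¬2 = 4
¬x_2 = ¬2 = 4
¬x_2 = ¬2 = 4
¬x_2 ∧ x_2 = 4 ∧ 2 = 2
¬x_2 → (¬x_2 ∧ x_2) = 4 → 2 = 4
x_2 ∨ x_2 = 2 ∨ 2 = 2
x_1 ∨ x_2 = 2 ∨ 2 = 2
x_2 → (x_1 ∨ x_2) = 2 → 2 = 6
(x_2 ∨ x_2) ↔ (x_2 → (x_1 ∨ x_2)) = 2 ↔ 6 = 2
(¬x_2 → (¬x_2 ∧ x_2)) ∨ ((x_2 ∨ x_2) ↔ (x_2 → (x_1 ∨ x_2))) = 4 ∨ 2 = 4
¬((x_2 ∧ x_2) ∧ (x_1 ∨ x_1)) ∨ ((¬x_2 → (¬x_2 ∧ x_2)) ∨ ((x_2 ∨ x_2) ↔ (x_2 → (x_1 ∨ x_2)))) = 4 ∨ 4 = 4
No assignment yields a value below 4, so this is the minimum.

4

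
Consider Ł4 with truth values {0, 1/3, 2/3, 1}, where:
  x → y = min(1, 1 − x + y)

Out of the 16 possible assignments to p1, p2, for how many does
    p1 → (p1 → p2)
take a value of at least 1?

12

p1 = 0, p2 = 0 ↦ 1  ≥
p1 = 0, p2 = 1/3 ↦ 1  ≥
p1 = 0, p2 = 2/3 ↦ 1  ≥
p1 = 0, p2 = 1 ↦ 1  ≥
p1 = 1/3, p2 = 0 ↦ 1  ≥
p1 = 1/3, p2 = 1/3 ↦ 1  ≥
p1 = 1/3, p2 = 2/3 ↦ 1  ≥
p1 = 1/3, p2 = 1 ↦ 1  ≥
p1 = 2/3, p2 = 0 ↦ 2/3  <
p1 = 2/3, p2 = 1/3 ↦ 1  ≥
p1 = 2/3, p2 = 2/3 ↦ 1  ≥
p1 = 2/3, p2 = 1 ↦ 1  ≥
p1 = 1, p2 = 0 ↦ 0  <
p1 = 1, p2 = 1/3 ↦ 1/3  <
p1 = 1, p2 = 2/3 ↦ 2/3  <
p1 = 1, p2 = 1 ↦ 1  ≥
So 12 of the 16 assignments meet the threshold.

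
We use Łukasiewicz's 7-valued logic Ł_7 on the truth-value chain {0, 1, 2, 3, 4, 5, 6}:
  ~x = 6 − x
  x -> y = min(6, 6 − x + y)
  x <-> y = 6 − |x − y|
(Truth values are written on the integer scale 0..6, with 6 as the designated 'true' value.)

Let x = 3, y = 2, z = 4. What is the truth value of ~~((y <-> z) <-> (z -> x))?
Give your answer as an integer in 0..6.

5

y <-> z = 2 <-> 4 = 4
z -> x = 4 -> 3 = 5
(y <-> z) <-> (z -> x) = 4 <-> 5 = 5
~((y <-> z) <-> (z -> x)) = ~5 = 1
~~((y <-> z) <-> (z -> x)) = ~1 = 5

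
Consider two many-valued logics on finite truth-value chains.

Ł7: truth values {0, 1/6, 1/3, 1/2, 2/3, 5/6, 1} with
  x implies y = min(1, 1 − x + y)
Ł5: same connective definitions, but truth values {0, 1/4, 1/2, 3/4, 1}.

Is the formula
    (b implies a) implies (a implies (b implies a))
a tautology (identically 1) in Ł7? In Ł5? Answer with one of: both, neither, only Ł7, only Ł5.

In Ł7: every assignment gives 1 — tautology.
In Ł5: every assignment gives 1 — tautology.

both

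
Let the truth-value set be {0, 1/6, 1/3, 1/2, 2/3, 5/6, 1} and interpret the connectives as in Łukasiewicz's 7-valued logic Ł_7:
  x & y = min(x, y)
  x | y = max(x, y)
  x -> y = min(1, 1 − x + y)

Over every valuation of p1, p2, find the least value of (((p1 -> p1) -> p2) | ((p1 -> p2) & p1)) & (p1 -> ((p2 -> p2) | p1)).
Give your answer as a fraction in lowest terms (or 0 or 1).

Take p1 = 0, p2 = 0:
p1 -> p1 = 0 -> 0 = 1
(p1 -> p1) -> p2 = 1 -> 0 = 0
p1 -> p2 = 0 -> 0 = 1
(p1 -> p2) & p1 = 1 & 0 = 0
((p1 -> p1) -> p2) | ((p1 -> p2) & p1) = 0 | 0 = 0
p2 -> p2 = 0 -> 0 = 1
(p2 -> p2) | p1 = 1 | 0 = 1
p1 -> ((p2 -> p2) | p1) = 0 -> 1 = 1
(((p1 -> p1) -> p2) | ((p1 -> p2) & p1)) & (p1 -> ((p2 -> p2) | p1)) = 0 & 1 = 0
No assignment yields a value below 0, so this is the minimum.

0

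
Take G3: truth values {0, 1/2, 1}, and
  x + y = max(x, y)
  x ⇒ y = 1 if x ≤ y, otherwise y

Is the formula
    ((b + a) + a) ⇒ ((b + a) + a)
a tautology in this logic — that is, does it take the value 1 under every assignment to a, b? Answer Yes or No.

Yes

a = 0, b = 0 ↦ 1
a = 0, b = 1/2 ↦ 1
a = 0, b = 1 ↦ 1
a = 1/2, b = 0 ↦ 1
a = 1/2, b = 1/2 ↦ 1
a = 1/2, b = 1 ↦ 1
a = 1, b = 0 ↦ 1
a = 1, b = 1/2 ↦ 1
a = 1, b = 1 ↦ 1
Every assignment gives a value ≥ 1.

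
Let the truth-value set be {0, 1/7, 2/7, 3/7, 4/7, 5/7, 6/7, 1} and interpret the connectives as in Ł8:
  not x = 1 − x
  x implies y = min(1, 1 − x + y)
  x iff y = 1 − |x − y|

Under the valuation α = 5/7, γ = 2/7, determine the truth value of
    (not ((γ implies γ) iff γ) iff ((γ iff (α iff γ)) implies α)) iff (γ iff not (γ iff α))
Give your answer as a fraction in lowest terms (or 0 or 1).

6/7

γ implies γ = 2/7 implies 2/7 = 1
(γ implies γ) iff γ = 1 iff 2/7 = 2/7
not ((γ implies γ) iff γ) = not 2/7 = 5/7
α iff γ = 5/7 iff 2/7 = 4/7
γ iff (α iff γ) = 2/7 iff 4/7 = 5/7
(γ iff (α iff γ)) implies α = 5/7 implies 5/7 = 1
not ((γ implies γ) iff γ) iff ((γ iff (α iff γ)) implies α) = 5/7 iff 1 = 5/7
γ iff α = 2/7 iff 5/7 = 4/7
not (γ iff α) = not 4/7 = 3/7
γ iff not (γ iff α) = 2/7 iff 3/7 = 6/7
(not ((γ implies γ) iff γ) iff ((γ iff (α iff γ)) implies α)) iff (γ iff not (γ iff α)) = 5/7 iff 6/7 = 6/7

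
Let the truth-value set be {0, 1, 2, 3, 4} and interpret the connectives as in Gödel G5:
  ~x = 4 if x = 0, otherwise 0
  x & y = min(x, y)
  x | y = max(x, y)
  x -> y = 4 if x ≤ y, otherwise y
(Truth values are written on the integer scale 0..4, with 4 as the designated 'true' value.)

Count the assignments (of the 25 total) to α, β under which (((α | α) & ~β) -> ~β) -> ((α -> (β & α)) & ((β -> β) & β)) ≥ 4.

value 4: 5 assignments (counts)
value 3: 5 assignments
value 2: 5 assignments
value 1: 5 assignments
value 0: 5 assignments
So 5 of the 25 assignments meet the threshold.

5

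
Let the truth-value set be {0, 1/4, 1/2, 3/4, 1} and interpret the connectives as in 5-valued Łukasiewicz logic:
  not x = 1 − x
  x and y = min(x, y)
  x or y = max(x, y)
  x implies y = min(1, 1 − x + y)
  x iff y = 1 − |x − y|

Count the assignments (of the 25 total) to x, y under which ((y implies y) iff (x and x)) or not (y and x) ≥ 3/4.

value 1: 13 assignments (counts)
value 3/4: 9 assignments (counts)
value 1/2: 3 assignments
So 22 of the 25 assignments meet the threshold.

22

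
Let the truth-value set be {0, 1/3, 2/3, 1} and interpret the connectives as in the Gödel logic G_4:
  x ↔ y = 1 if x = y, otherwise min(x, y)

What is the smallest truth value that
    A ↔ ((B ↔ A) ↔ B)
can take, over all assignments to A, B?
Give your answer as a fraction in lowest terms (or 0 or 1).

Take A = 1/3, B = 0:
B ↔ A = 0 ↔ 1/3 = 0
(B ↔ A) ↔ B = 0 ↔ 0 = 1
A ↔ ((B ↔ A) ↔ B) = 1/3 ↔ 1 = 1/3
No assignment yields a value below 1/3, so this is the minimum.

1/3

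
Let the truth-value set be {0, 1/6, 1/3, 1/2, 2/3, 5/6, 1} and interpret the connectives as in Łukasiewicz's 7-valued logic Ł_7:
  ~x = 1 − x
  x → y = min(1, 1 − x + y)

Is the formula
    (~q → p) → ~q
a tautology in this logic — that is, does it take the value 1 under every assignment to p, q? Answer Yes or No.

No

Counterexample: take p = 0, q = 2/3.
~q = ~2/3 = 1/3
~q → p = 1/3 → 0 = 2/3
~q = ~2/3 = 1/3
(~q → p) → ~q = 2/3 → 1/3 = 2/3
This gives 2/3 ≠ 1.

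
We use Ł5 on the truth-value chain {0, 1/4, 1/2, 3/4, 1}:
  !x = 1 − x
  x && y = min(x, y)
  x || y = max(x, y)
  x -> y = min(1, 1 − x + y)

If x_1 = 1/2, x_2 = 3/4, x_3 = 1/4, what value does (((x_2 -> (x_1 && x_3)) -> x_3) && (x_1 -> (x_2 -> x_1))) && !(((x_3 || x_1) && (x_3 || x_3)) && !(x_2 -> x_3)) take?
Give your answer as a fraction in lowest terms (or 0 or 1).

3/4

x_1 && x_3 = 1/2 && 1/4 = 1/4
x_2 -> (x_1 && x_3) = 3/4 -> 1/4 = 1/2
(x_2 -> (x_1 && x_3)) -> x_3 = 1/2 -> 1/4 = 3/4
x_2 -> x_1 = 3/4 -> 1/2 = 3/4
x_1 -> (x_2 -> x_1) = 1/2 -> 3/4 = 1
((x_2 -> (x_1 && x_3)) -> x_3) && (x_1 -> (x_2 -> x_1)) = 3/4 && 1 = 3/4
x_3 || x_1 = 1/4 || 1/2 = 1/2
x_3 || x_3 = 1/4 || 1/4 = 1/4
(x_3 || x_1) && (x_3 || x_3) = 1/2 && 1/4 = 1/4
x_2 -> x_3 = 3/4 -> 1/4 = 1/2
!(x_2 -> x_3) = !1/2 = 1/2
((x_3 || x_1) && (x_3 || x_3)) && !(x_2 -> x_3) = 1/4 && 1/2 = 1/4
!(((x_3 || x_1) && (x_3 || x_3)) && !(x_2 -> x_3)) = !1/4 = 3/4
(((x_2 -> (x_1 && x_3)) -> x_3) && (x_1 -> (x_2 -> x_1))) && !(((x_3 || x_1) && (x_3 || x_3)) && !(x_2 -> x_3)) = 3/4 && 3/4 = 3/4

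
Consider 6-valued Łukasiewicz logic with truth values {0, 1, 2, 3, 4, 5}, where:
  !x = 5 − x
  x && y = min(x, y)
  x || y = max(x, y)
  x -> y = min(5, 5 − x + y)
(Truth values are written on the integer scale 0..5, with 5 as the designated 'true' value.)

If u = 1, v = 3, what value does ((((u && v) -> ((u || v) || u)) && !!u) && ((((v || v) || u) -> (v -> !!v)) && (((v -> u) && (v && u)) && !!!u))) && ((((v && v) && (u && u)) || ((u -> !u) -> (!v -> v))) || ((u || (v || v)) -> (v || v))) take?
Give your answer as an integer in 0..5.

u && v = 1 && 3 = 1
u || v = 1 || 3 = 3
(u || v) || u = 3 || 1 = 3
(u && v) -> ((u || v) || u) = 1 -> 3 = 5
!u = !1 = 4
!!u = !4 = 1
((u && v) -> ((u || v) || u)) && !!u = 5 && 1 = 1
v || v = 3 || 3 = 3
(v || v) || u = 3 || 1 = 3
!v = !3 = 2
!!v = !2 = 3
v -> !!v = 3 -> 3 = 5
((v || v) || u) -> (v -> !!v) = 3 -> 5 = 5
v -> u = 3 -> 1 = 3
v && u = 3 && 1 = 1
(v -> u) && (v && u) = 3 && 1 = 1
!u = !1 = 4
!!u = !4 = 1
!!!u = !1 = 4
((v -> u) && (v && u)) && !!!u = 1 && 4 = 1
(((v || v) || u) -> (v -> !!v)) && (((v -> u) && (v && u)) && !!!u) = 5 && 1 = 1
(((u && v) -> ((u || v) || u)) && !!u) && ((((v || v) || u) -> (v -> !!v)) && (((v -> u) && (v && u)) && !!!u)) = 1 && 1 = 1
v && v = 3 && 3 = 3
u && u = 1 && 1 = 1
(v && v) && (u && u) = 3 && 1 = 1
!u = !1 = 4
u -> !u = 1 -> 4 = 5
!v = !3 = 2
!v -> v = 2 -> 3 = 5
(u -> !u) -> (!v -> v) = 5 -> 5 = 5
((v && v) && (u && u)) || ((u -> !u) -> (!v -> v)) = 1 || 5 = 5
v || v = 3 || 3 = 3
u || (v || v) = 1 || 3 = 3
v || v = 3 || 3 = 3
(u || (v || v)) -> (v || v) = 3 -> 3 = 5
(((v && v) && (u && u)) || ((u -> !u) -> (!v -> v))) || ((u || (v || v)) -> (v || v)) = 5 || 5 = 5
((((u && v) -> ((u || v) || u)) && !!u) && ((((v || v) || u) -> (v -> !!v)) && (((v -> u) && (v && u)) && !!!u))) && ((((v && v) && (u && u)) || ((u -> !u) -> (!v -> v))) || ((u || (v || v)) -> (v || v))) = 1 && 5 = 1

1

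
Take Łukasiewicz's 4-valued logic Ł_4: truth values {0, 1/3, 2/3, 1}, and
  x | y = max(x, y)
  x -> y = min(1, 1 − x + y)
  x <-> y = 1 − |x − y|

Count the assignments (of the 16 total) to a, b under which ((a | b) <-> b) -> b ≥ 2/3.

a = 0, b = 0 ↦ 0  <
a = 0, b = 1/3 ↦ 1/3  <
a = 0, b = 2/3 ↦ 2/3  ≥
a = 0, b = 1 ↦ 1  ≥
a = 1/3, b = 0 ↦ 1/3  <
a = 1/3, b = 1/3 ↦ 1/3  <
a = 1/3, b = 2/3 ↦ 2/3  ≥
a = 1/3, b = 1 ↦ 1  ≥
a = 2/3, b = 0 ↦ 2/3  ≥
a = 2/3, b = 1/3 ↦ 2/3  ≥
a = 2/3, b = 2/3 ↦ 2/3  ≥
a = 2/3, b = 1 ↦ 1  ≥
a = 1, b = 0 ↦ 1  ≥
a = 1, b = 1/3 ↦ 1  ≥
a = 1, b = 2/3 ↦ 1  ≥
a = 1, b = 1 ↦ 1  ≥
So 12 of the 16 assignments meet the threshold.

12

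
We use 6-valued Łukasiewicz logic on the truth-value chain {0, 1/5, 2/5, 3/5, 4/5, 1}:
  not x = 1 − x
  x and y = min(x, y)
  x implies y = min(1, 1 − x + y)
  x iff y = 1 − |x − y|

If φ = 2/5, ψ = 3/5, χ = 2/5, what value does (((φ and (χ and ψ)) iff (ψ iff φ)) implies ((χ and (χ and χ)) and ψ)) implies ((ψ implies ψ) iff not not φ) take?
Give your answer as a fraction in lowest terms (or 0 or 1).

χ and ψ = 2/5 and 3/5 = 2/5
φ and (χ and ψ) = 2/5 and 2/5 = 2/5
ψ iff φ = 3/5 iff 2/5 = 4/5
(φ and (χ and ψ)) iff (ψ iff φ) = 2/5 iff 4/5 = 3/5
χ and χ = 2/5 and 2/5 = 2/5
χ and (χ and χ) = 2/5 and 2/5 = 2/5
(χ and (χ and χ)) and ψ = 2/5 and 3/5 = 2/5
((φ and (χ and ψ)) iff (ψ iff φ)) implies ((χ and (χ and χ)) and ψ) = 3/5 implies 2/5 = 4/5
ψ implies ψ = 3/5 implies 3/5 = 1
not φ = not 2/5 = 3/5
not not φ = not 3/5 = 2/5
(ψ implies ψ) iff not not φ = 1 iff 2/5 = 2/5
(((φ and (χ and ψ)) iff (ψ iff φ)) implies ((χ and (χ and χ)) and ψ)) implies ((ψ implies ψ) iff not not φ) = 4/5 implies 2/5 = 3/5

3/5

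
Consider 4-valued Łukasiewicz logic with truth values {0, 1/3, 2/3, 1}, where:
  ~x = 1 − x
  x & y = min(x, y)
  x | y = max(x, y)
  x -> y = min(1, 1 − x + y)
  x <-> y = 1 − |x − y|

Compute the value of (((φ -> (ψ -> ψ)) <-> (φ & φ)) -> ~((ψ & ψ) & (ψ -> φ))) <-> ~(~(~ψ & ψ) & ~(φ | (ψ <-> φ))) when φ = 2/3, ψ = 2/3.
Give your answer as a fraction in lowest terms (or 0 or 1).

ψ -> ψ = 2/3 -> 2/3 = 1
φ -> (ψ -> ψ) = 2/3 -> 1 = 1
φ & φ = 2/3 & 2/3 = 2/3
(φ -> (ψ -> ψ)) <-> (φ & φ) = 1 <-> 2/3 = 2/3
ψ & ψ = 2/3 & 2/3 = 2/3
ψ -> φ = 2/3 -> 2/3 = 1
(ψ & ψ) & (ψ -> φ) = 2/3 & 1 = 2/3
~((ψ & ψ) & (ψ -> φ)) = ~2/3 = 1/3
((φ -> (ψ -> ψ)) <-> (φ & φ)) -> ~((ψ & ψ) & (ψ -> φ)) = 2/3 -> 1/3 = 2/3
~ψ = ~2/3 = 1/3
~ψ & ψ = 1/3 & 2/3 = 1/3
~(~ψ & ψ) = ~1/3 = 2/3
ψ <-> φ = 2/3 <-> 2/3 = 1
φ | (ψ <-> φ) = 2/3 | 1 = 1
~(φ | (ψ <-> φ)) = ~1 = 0
~(~ψ & ψ) & ~(φ | (ψ <-> φ)) = 2/3 & 0 = 0
~(~(~ψ & ψ) & ~(φ | (ψ <-> φ))) = ~0 = 1
(((φ -> (ψ -> ψ)) <-> (φ & φ)) -> ~((ψ & ψ) & (ψ -> φ))) <-> ~(~(~ψ & ψ) & ~(φ | (ψ <-> φ))) = 2/3 <-> 1 = 2/3

2/3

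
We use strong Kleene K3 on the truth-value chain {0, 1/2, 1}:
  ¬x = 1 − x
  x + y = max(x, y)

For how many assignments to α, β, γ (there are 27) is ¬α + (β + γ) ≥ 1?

19

value 1: 19 assignments (counts)
value 1/2: 7 assignments
value 0: 1 assignment
So 19 of the 27 assignments meet the threshold.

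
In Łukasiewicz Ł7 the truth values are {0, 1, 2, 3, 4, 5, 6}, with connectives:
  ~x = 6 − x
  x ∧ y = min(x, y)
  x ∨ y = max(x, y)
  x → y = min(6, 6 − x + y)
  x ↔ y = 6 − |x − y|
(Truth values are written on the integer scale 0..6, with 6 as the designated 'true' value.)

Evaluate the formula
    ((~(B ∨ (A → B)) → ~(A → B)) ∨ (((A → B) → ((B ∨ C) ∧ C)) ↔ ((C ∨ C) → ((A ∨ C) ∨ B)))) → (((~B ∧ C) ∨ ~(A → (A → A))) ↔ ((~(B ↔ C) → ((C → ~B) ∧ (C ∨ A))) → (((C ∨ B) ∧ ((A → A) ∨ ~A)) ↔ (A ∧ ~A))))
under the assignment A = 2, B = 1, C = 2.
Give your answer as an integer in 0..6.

A → B = 2 → 1 = 5
B ∨ (A → B) = 1 ∨ 5 = 5
~(B ∨ (A → B)) = ~5 = 1
A → B = 2 → 1 = 5
~(A → B) = ~5 = 1
~(B ∨ (A → B)) → ~(A → B) = 1 → 1 = 6
A → B = 2 → 1 = 5
B ∨ C = 1 ∨ 2 = 2
(B ∨ C) ∧ C = 2 ∧ 2 = 2
(A → B) → ((B ∨ C) ∧ C) = 5 → 2 = 3
C ∨ C = 2 ∨ 2 = 2
A ∨ C = 2 ∨ 2 = 2
(A ∨ C) ∨ B = 2 ∨ 1 = 2
(C ∨ C) → ((A ∨ C) ∨ B) = 2 → 2 = 6
((A → B) → ((B ∨ C) ∧ C)) ↔ ((C ∨ C) → ((A ∨ C) ∨ B)) = 3 ↔ 6 = 3
(~(B ∨ (A → B)) → ~(A → B)) ∨ (((A → B) → ((B ∨ C) ∧ C)) ↔ ((C ∨ C) → ((A ∨ C) ∨ B))) = 6 ∨ 3 = 6
~B = ~1 = 5
~B ∧ C = 5 ∧ 2 = 2
A → A = 2 → 2 = 6
A → (A → A) = 2 → 6 = 6
~(A → (A → A)) = ~6 = 0
(~B ∧ C) ∨ ~(A → (A → A)) = 2 ∨ 0 = 2
B ↔ C = 1 ↔ 2 = 5
~(B ↔ C) = ~5 = 1
~B = ~1 = 5
C → ~B = 2 → 5 = 6
C ∨ A = 2 ∨ 2 = 2
(C → ~B) ∧ (C ∨ A) = 6 ∧ 2 = 2
~(B ↔ C) → ((C → ~B) ∧ (C ∨ A)) = 1 → 2 = 6
C ∨ B = 2 ∨ 1 = 2
A → A = 2 → 2 = 6
~A = ~2 = 4
(A → A) ∨ ~A = 6 ∨ 4 = 6
(C ∨ B) ∧ ((A → A) ∨ ~A) = 2 ∧ 6 = 2
~A = ~2 = 4
A ∧ ~A = 2 ∧ 4 = 2
((C ∨ B) ∧ ((A → A) ∨ ~A)) ↔ (A ∧ ~A) = 2 ↔ 2 = 6
(~(B ↔ C) → ((C → ~B) ∧ (C ∨ A))) → (((C ∨ B) ∧ ((A → A) ∨ ~A)) ↔ (A ∧ ~A)) = 6 → 6 = 6
((~B ∧ C) ∨ ~(A → (A → A))) ↔ ((~(B ↔ C) → ((C → ~B) ∧ (C ∨ A))) → (((C ∨ B) ∧ ((A → A) ∨ ~A)) ↔ (A ∧ ~A))) = 2 ↔ 6 = 2
((~(B ∨ (A → B)) → ~(A → B)) ∨ (((A → B) → ((B ∨ C) ∧ C)) ↔ ((C ∨ C) → ((A ∨ C) ∨ B)))) → (((~B ∧ C) ∨ ~(A → (A → A))) ↔ ((~(B ↔ C) → ((C → ~B) ∧ (C ∨ A))) → (((C ∨ B) ∧ ((A → A) ∨ ~A)) ↔ (A ∧ ~A)))) = 6 → 2 = 2

2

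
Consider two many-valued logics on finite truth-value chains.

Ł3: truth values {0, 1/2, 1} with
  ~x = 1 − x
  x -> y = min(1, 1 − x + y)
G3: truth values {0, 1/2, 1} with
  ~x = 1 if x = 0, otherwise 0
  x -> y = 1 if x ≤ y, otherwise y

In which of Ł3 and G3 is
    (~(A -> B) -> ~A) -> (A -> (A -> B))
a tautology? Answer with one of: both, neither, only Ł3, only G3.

only Ł3

In Ł3: every assignment gives 1 — tautology.
In G3: at A = 1, B = 1/2 the value is 1/2 — not a tautology.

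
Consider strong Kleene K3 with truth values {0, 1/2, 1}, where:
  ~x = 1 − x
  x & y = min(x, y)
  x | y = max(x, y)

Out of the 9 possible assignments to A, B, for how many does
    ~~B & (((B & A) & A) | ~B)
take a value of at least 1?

1

A = 0, B = 0 ↦ 0  <
A = 0, B = 1/2 ↦ 1/2  <
A = 0, B = 1 ↦ 0  <
A = 1/2, B = 0 ↦ 0  <
A = 1/2, B = 1/2 ↦ 1/2  <
A = 1/2, B = 1 ↦ 1/2  <
A = 1, B = 0 ↦ 0  <
A = 1, B = 1/2 ↦ 1/2  <
A = 1, B = 1 ↦ 1  ≥
So 1 of the 9 assignments meets the threshold.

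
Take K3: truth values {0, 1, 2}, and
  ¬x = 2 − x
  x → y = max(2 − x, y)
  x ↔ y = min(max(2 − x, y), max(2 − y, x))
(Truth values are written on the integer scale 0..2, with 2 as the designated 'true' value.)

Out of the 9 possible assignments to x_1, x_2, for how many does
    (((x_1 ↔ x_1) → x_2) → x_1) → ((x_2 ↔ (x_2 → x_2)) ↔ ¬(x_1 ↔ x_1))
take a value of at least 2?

3

x_1 = 0, x_2 = 0 ↦ 2  ≥
x_1 = 0, x_2 = 1 ↦ 1  <
x_1 = 0, x_2 = 2 ↦ 2  ≥
x_1 = 1, x_2 = 0 ↦ 1  <
x_1 = 1, x_2 = 1 ↦ 1  <
x_1 = 1, x_2 = 2 ↦ 1  <
x_1 = 2, x_2 = 0 ↦ 2  ≥
x_1 = 2, x_2 = 1 ↦ 1  <
x_1 = 2, x_2 = 2 ↦ 0  <
So 3 of the 9 assignments meet the threshold.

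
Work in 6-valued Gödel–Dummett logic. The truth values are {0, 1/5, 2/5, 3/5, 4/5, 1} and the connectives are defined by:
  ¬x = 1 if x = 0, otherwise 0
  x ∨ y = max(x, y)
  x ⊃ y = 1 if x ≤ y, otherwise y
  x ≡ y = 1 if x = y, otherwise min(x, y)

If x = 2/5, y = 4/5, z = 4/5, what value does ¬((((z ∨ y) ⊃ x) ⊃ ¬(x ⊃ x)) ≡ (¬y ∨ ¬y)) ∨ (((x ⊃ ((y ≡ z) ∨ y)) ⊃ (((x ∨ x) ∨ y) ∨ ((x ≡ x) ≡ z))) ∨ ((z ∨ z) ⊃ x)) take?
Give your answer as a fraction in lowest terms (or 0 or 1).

z ∨ y = 4/5 ∨ 4/5 = 4/5
(z ∨ y) ⊃ x = 4/5 ⊃ 2/5 = 2/5
x ⊃ x = 2/5 ⊃ 2/5 = 1
¬(x ⊃ x) = ¬1 = 0
((z ∨ y) ⊃ x) ⊃ ¬(x ⊃ x) = 2/5 ⊃ 0 = 0
¬y = ¬4/5 = 0
¬y = ¬4/5 = 0
¬y ∨ ¬y = 0 ∨ 0 = 0
(((z ∨ y) ⊃ x) ⊃ ¬(x ⊃ x)) ≡ (¬y ∨ ¬y) = 0 ≡ 0 = 1
¬((((z ∨ y) ⊃ x) ⊃ ¬(x ⊃ x)) ≡ (¬y ∨ ¬y)) = ¬1 = 0
y ≡ z = 4/5 ≡ 4/5 = 1
(y ≡ z) ∨ y = 1 ∨ 4/5 = 1
x ⊃ ((y ≡ z) ∨ y) = 2/5 ⊃ 1 = 1
x ∨ x = 2/5 ∨ 2/5 = 2/5
(x ∨ x) ∨ y = 2/5 ∨ 4/5 = 4/5
x ≡ x = 2/5 ≡ 2/5 = 1
(x ≡ x) ≡ z = 1 ≡ 4/5 = 4/5
((x ∨ x) ∨ y) ∨ ((x ≡ x) ≡ z) = 4/5 ∨ 4/5 = 4/5
(x ⊃ ((y ≡ z) ∨ y)) ⊃ (((x ∨ x) ∨ y) ∨ ((x ≡ x) ≡ z)) = 1 ⊃ 4/5 = 4/5
z ∨ z = 4/5 ∨ 4/5 = 4/5
(z ∨ z) ⊃ x = 4/5 ⊃ 2/5 = 2/5
((x ⊃ ((y ≡ z) ∨ y)) ⊃ (((x ∨ x) ∨ y) ∨ ((x ≡ x) ≡ z))) ∨ ((z ∨ z) ⊃ x) = 4/5 ∨ 2/5 = 4/5
¬((((z ∨ y) ⊃ x) ⊃ ¬(x ⊃ x)) ≡ (¬y ∨ ¬y)) ∨ (((x ⊃ ((y ≡ z) ∨ y)) ⊃ (((x ∨ x) ∨ y) ∨ ((x ≡ x) ≡ z))) ∨ ((z ∨ z) ⊃ x)) = 0 ∨ 4/5 = 4/5

4/5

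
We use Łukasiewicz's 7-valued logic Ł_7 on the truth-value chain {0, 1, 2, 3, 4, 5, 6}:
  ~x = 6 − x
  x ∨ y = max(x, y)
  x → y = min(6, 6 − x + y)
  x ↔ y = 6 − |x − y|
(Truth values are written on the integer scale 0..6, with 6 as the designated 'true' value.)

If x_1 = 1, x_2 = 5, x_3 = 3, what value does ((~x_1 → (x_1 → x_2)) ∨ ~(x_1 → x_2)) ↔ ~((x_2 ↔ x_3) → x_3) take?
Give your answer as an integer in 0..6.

1

~x_1 = ~1 = 5
x_1 → x_2 = 1 → 5 = 6
~x_1 → (x_1 → x_2) = 5 → 6 = 6
x_1 → x_2 = 1 → 5 = 6
~(x_1 → x_2) = ~6 = 0
(~x_1 → (x_1 → x_2)) ∨ ~(x_1 → x_2) = 6 ∨ 0 = 6
x_2 ↔ x_3 = 5 ↔ 3 = 4
(x_2 ↔ x_3) → x_3 = 4 → 3 = 5
~((x_2 ↔ x_3) → x_3) = ~5 = 1
((~x_1 → (x_1 → x_2)) ∨ ~(x_1 → x_2)) ↔ ~((x_2 ↔ x_3) → x_3) = 6 ↔ 1 = 1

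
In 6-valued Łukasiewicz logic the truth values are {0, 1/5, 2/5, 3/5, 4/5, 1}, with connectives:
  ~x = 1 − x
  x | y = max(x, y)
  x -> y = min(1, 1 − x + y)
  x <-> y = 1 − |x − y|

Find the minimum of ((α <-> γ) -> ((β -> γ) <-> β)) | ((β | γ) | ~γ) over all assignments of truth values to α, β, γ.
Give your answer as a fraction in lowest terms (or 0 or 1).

3/5

Take α = 0, β = 0, γ = 2/5:
α <-> γ = 0 <-> 2/5 = 3/5
β -> γ = 0 -> 2/5 = 1
(β -> γ) <-> β = 1 <-> 0 = 0
(α <-> γ) -> ((β -> γ) <-> β) = 3/5 -> 0 = 2/5
β | γ = 0 | 2/5 = 2/5
~γ = ~2/5 = 3/5
(β | γ) | ~γ = 2/5 | 3/5 = 3/5
((α <-> γ) -> ((β -> γ) <-> β)) | ((β | γ) | ~γ) = 2/5 | 3/5 = 3/5
No assignment yields a value below 3/5, so this is the minimum.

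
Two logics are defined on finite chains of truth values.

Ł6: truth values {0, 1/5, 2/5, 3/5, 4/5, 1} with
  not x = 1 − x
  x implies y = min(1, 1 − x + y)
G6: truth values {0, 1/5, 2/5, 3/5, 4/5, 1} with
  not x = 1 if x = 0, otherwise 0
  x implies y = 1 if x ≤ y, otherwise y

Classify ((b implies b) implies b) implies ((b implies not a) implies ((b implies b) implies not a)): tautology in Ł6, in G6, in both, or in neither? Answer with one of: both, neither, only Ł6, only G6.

both

In Ł6: every assignment gives 1 — tautology.
In G6: every assignment gives 1 — tautology.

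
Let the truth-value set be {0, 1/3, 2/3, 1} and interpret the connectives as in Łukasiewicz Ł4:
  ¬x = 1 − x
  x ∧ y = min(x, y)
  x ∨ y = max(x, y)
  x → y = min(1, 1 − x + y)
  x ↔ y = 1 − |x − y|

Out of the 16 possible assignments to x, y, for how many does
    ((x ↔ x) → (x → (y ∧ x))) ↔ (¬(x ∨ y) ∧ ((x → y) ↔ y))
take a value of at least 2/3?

5

x = 0, y = 0 ↦ 0  <
x = 0, y = 1/3 ↦ 1/3  <
x = 0, y = 2/3 ↦ 1/3  <
x = 0, y = 1 ↦ 0  <
x = 1/3, y = 0 ↦ 2/3  ≥
x = 1/3, y = 1/3 ↦ 1/3  <
x = 1/3, y = 2/3 ↦ 1/3  <
x = 1/3, y = 1 ↦ 0  <
x = 2/3, y = 0 ↦ 1  ≥
x = 2/3, y = 1/3 ↦ 2/3  ≥
x = 2/3, y = 2/3 ↦ 1/3  <
x = 2/3, y = 1 ↦ 0  <
x = 1, y = 0 ↦ 1  ≥
x = 1, y = 1/3 ↦ 2/3  ≥
x = 1, y = 2/3 ↦ 1/3  <
x = 1, y = 1 ↦ 0  <
So 5 of the 16 assignments meet the threshold.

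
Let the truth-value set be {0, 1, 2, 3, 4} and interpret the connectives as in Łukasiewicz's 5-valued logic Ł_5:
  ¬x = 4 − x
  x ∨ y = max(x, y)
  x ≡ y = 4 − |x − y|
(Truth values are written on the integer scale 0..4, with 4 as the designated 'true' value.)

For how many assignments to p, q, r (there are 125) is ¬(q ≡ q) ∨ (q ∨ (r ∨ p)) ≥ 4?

value 4: 61 assignments (counts)
value 3: 37 assignments
value 2: 19 assignments
value 1: 7 assignments
value 0: 1 assignment
So 61 of the 125 assignments meet the threshold.

61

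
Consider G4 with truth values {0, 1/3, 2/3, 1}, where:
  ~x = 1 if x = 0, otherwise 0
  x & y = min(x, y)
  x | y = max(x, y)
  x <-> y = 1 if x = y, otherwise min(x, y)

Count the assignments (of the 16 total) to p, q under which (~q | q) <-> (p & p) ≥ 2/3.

p = 0, q = 0 ↦ 0  <
p = 0, q = 1/3 ↦ 0  <
p = 0, q = 2/3 ↦ 0  <
p = 0, q = 1 ↦ 0  <
p = 1/3, q = 0 ↦ 1/3  <
p = 1/3, q = 1/3 ↦ 1  ≥
p = 1/3, q = 2/3 ↦ 1/3  <
p = 1/3, q = 1 ↦ 1/3  <
p = 2/3, q = 0 ↦ 2/3  ≥
p = 2/3, q = 1/3 ↦ 1/3  <
p = 2/3, q = 2/3 ↦ 1  ≥
p = 2/3, q = 1 ↦ 2/3  ≥
p = 1, q = 0 ↦ 1  ≥
p = 1, q = 1/3 ↦ 1/3  <
p = 1, q = 2/3 ↦ 2/3  ≥
p = 1, q = 1 ↦ 1  ≥
So 7 of the 16 assignments meet the threshold.

7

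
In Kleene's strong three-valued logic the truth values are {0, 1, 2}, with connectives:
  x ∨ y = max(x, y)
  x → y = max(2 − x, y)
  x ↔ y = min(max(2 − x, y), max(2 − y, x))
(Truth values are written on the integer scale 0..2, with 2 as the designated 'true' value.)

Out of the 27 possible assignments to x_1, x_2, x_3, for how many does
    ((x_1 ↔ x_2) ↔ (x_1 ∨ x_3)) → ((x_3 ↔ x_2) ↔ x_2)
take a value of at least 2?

9

value 2: 9 assignments (counts)
value 1: 16 assignments
value 0: 2 assignments
So 9 of the 27 assignments meet the threshold.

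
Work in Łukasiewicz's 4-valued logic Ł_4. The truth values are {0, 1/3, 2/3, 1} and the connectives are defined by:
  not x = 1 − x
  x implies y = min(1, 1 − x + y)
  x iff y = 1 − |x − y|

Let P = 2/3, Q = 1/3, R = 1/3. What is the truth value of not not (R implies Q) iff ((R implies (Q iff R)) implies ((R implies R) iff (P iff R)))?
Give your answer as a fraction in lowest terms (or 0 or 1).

R implies Q = 1/3 implies 1/3 = 1
not (R implies Q) = not 1 = 0
not not (R implies Q) = not 0 = 1
Q iff R = 1/3 iff 1/3 = 1
R implies (Q iff R) = 1/3 implies 1 = 1
R implies R = 1/3 implies 1/3 = 1
P iff R = 2/3 iff 1/3 = 2/3
(R implies R) iff (P iff R) = 1 iff 2/3 = 2/3
(R implies (Q iff R)) implies ((R implies R) iff (P iff R)) = 1 implies 2/3 = 2/3
not not (R implies Q) iff ((R implies (Q iff R)) implies ((R implies R) iff (P iff R))) = 1 iff 2/3 = 2/3

2/3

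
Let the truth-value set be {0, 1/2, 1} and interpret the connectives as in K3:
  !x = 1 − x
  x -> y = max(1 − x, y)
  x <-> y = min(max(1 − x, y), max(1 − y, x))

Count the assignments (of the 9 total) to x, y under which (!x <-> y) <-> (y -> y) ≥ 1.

2

x = 0, y = 0 ↦ 0  <
x = 0, y = 1/2 ↦ 1/2  <
x = 0, y = 1 ↦ 1  ≥
x = 1/2, y = 0 ↦ 1/2  <
x = 1/2, y = 1/2 ↦ 1/2  <
x = 1/2, y = 1 ↦ 1/2  <
x = 1, y = 0 ↦ 1  ≥
x = 1, y = 1/2 ↦ 1/2  <
x = 1, y = 1 ↦ 0  <
So 2 of the 9 assignments meet the threshold.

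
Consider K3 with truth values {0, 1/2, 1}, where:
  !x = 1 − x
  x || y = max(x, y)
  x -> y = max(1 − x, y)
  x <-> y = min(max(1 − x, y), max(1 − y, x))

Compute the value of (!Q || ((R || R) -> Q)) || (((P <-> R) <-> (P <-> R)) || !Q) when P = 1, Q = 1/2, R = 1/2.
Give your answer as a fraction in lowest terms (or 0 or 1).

!Q = !1/2 = 1/2
R || R = 1/2 || 1/2 = 1/2
(R || R) -> Q = 1/2 -> 1/2 = 1/2
!Q || ((R || R) -> Q) = 1/2 || 1/2 = 1/2
P <-> R = 1 <-> 1/2 = 1/2
P <-> R = 1 <-> 1/2 = 1/2
(P <-> R) <-> (P <-> R) = 1/2 <-> 1/2 = 1/2
!Q = !1/2 = 1/2
((P <-> R) <-> (P <-> R)) || !Q = 1/2 || 1/2 = 1/2
(!Q || ((R || R) -> Q)) || (((P <-> R) <-> (P <-> R)) || !Q) = 1/2 || 1/2 = 1/2

1/2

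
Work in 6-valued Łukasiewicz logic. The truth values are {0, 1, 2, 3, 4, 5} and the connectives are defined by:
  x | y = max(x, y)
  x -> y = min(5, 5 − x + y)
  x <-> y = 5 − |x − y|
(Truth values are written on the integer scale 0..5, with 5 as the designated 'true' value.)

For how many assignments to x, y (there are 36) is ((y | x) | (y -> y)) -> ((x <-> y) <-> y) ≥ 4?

18

value 5: 8 assignments (counts)
value 4: 10 assignments (counts)
value 3: 7 assignments
value 2: 6 assignments
value 1: 3 assignments
value 0: 2 assignments
So 18 of the 36 assignments meet the threshold.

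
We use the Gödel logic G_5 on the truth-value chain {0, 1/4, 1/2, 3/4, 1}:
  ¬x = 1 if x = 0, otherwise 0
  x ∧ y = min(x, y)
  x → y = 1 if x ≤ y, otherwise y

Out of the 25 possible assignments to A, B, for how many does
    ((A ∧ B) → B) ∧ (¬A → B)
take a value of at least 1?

21

value 1: 21 assignments (counts)
value 3/4: 1 assignment
value 1/2: 1 assignment
value 1/4: 1 assignment
value 0: 1 assignment
So 21 of the 25 assignments meet the threshold.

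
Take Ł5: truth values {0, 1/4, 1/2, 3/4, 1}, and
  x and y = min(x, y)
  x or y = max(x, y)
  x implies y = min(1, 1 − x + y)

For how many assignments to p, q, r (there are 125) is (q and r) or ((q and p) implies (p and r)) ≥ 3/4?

111

value 1: 95 assignments (counts)
value 3/4: 16 assignments (counts)
value 1/2: 9 assignments
value 1/4: 4 assignments
value 0: 1 assignment
So 111 of the 125 assignments meet the threshold.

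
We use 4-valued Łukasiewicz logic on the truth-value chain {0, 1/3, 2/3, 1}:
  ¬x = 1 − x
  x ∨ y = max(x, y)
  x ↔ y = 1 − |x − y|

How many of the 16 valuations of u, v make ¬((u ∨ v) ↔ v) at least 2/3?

u = 0, v = 0 ↦ 0  <
u = 0, v = 1/3 ↦ 0  <
u = 0, v = 2/3 ↦ 0  <
u = 0, v = 1 ↦ 0  <
u = 1/3, v = 0 ↦ 1/3  <
u = 1/3, v = 1/3 ↦ 0  <
u = 1/3, v = 2/3 ↦ 0  <
u = 1/3, v = 1 ↦ 0  <
u = 2/3, v = 0 ↦ 2/3  ≥
u = 2/3, v = 1/3 ↦ 1/3  <
u = 2/3, v = 2/3 ↦ 0  <
u = 2/3, v = 1 ↦ 0  <
u = 1, v = 0 ↦ 1  ≥
u = 1, v = 1/3 ↦ 2/3  ≥
u = 1, v = 2/3 ↦ 1/3  <
u = 1, v = 1 ↦ 0  <
So 3 of the 16 assignments meet the threshold.

3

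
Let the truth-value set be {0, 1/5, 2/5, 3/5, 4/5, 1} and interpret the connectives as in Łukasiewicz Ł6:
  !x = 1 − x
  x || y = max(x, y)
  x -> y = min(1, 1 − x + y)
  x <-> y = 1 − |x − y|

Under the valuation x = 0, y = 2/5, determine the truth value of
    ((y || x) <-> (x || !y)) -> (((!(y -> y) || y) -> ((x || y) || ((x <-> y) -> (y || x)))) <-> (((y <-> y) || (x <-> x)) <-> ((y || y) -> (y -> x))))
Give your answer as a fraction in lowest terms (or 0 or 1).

1

y || x = 2/5 || 0 = 2/5
!y = !2/5 = 3/5
x || !y = 0 || 3/5 = 3/5
(y || x) <-> (x || !y) = 2/5 <-> 3/5 = 4/5
y -> y = 2/5 -> 2/5 = 1
!(y -> y) = !1 = 0
!(y -> y) || y = 0 || 2/5 = 2/5
x || y = 0 || 2/5 = 2/5
x <-> y = 0 <-> 2/5 = 3/5
y || x = 2/5 || 0 = 2/5
(x <-> y) -> (y || x) = 3/5 -> 2/5 = 4/5
(x || y) || ((x <-> y) -> (y || x)) = 2/5 || 4/5 = 4/5
(!(y -> y) || y) -> ((x || y) || ((x <-> y) -> (y || x))) = 2/5 -> 4/5 = 1
y <-> y = 2/5 <-> 2/5 = 1
x <-> x = 0 <-> 0 = 1
(y <-> y) || (x <-> x) = 1 || 1 = 1
y || y = 2/5 || 2/5 = 2/5
y -> x = 2/5 -> 0 = 3/5
(y || y) -> (y -> x) = 2/5 -> 3/5 = 1
((y <-> y) || (x <-> x)) <-> ((y || y) -> (y -> x)) = 1 <-> 1 = 1
((!(y -> y) || y) -> ((x || y) || ((x <-> y) -> (y || x)))) <-> (((y <-> y) || (x <-> x)) <-> ((y || y) -> (y -> x))) = 1 <-> 1 = 1
((y || x) <-> (x || !y)) -> (((!(y -> y) || y) -> ((x || y) || ((x <-> y) -> (y || x)))) <-> (((y <-> y) || (x <-> x)) <-> ((y || y) -> (y -> x)))) = 4/5 -> 1 = 1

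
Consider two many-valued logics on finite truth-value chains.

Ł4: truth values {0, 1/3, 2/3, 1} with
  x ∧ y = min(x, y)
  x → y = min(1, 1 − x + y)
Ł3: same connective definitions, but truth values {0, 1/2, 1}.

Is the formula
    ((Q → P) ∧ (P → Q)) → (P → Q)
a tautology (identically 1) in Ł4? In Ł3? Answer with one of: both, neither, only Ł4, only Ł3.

In Ł4: every assignment gives 1 — tautology.
In Ł3: every assignment gives 1 — tautology.

both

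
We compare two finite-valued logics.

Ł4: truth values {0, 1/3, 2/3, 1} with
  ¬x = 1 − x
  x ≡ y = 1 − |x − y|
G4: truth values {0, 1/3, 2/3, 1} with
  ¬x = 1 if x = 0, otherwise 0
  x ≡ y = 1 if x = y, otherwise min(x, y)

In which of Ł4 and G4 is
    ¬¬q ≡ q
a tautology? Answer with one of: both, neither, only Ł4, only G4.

In Ł4: every assignment gives 1 — tautology.
In G4: at q = 1/3 the value is 1/3 — not a tautology.

only Ł4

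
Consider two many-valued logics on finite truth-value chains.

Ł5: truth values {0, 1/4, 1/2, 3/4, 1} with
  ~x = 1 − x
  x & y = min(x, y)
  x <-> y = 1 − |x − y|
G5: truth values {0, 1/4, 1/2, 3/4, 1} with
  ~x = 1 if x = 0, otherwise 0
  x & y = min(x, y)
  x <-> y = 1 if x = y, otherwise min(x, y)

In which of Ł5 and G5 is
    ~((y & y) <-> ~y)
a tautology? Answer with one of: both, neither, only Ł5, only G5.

only G5

In Ł5: at y = 1/4 the value is 1/2 — not a tautology.
In G5: every assignment gives 1 — tautology.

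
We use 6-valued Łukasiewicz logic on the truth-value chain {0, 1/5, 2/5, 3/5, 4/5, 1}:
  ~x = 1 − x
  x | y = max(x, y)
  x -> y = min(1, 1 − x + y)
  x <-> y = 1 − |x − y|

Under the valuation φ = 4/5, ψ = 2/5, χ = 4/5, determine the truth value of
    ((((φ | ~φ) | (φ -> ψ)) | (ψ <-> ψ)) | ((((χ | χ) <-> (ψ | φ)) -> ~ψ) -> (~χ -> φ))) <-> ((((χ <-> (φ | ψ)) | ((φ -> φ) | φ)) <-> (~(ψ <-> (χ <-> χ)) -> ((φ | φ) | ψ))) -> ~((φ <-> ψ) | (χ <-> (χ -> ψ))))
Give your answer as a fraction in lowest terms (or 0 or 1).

1/5

~φ = ~4/5 = 1/5
φ | ~φ = 4/5 | 1/5 = 4/5
φ -> ψ = 4/5 -> 2/5 = 3/5
(φ | ~φ) | (φ -> ψ) = 4/5 | 3/5 = 4/5
ψ <-> ψ = 2/5 <-> 2/5 = 1
((φ | ~φ) | (φ -> ψ)) | (ψ <-> ψ) = 4/5 | 1 = 1
χ | χ = 4/5 | 4/5 = 4/5
ψ | φ = 2/5 | 4/5 = 4/5
(χ | χ) <-> (ψ | φ) = 4/5 <-> 4/5 = 1
~ψ = ~2/5 = 3/5
((χ | χ) <-> (ψ | φ)) -> ~ψ = 1 -> 3/5 = 3/5
~χ = ~4/5 = 1/5
~χ -> φ = 1/5 -> 4/5 = 1
(((χ | χ) <-> (ψ | φ)) -> ~ψ) -> (~χ -> φ) = 3/5 -> 1 = 1
(((φ | ~φ) | (φ -> ψ)) | (ψ <-> ψ)) | ((((χ | χ) <-> (ψ | φ)) -> ~ψ) -> (~χ -> φ)) = 1 | 1 = 1
φ | ψ = 4/5 | 2/5 = 4/5
χ <-> (φ | ψ) = 4/5 <-> 4/5 = 1
φ -> φ = 4/5 -> 4/5 = 1
(φ -> φ) | φ = 1 | 4/5 = 1
(χ <-> (φ | ψ)) | ((φ -> φ) | φ) = 1 | 1 = 1
χ <-> χ = 4/5 <-> 4/5 = 1
ψ <-> (χ <-> χ) = 2/5 <-> 1 = 2/5
~(ψ <-> (χ <-> χ)) = ~2/5 = 3/5
φ | φ = 4/5 | 4/5 = 4/5
(φ | φ) | ψ = 4/5 | 2/5 = 4/5
~(ψ <-> (χ <-> χ)) -> ((φ | φ) | ψ) = 3/5 -> 4/5 = 1
((χ <-> (φ | ψ)) | ((φ -> φ) | φ)) <-> (~(ψ <-> (χ <-> χ)) -> ((φ | φ) | ψ)) = 1 <-> 1 = 1
φ <-> ψ = 4/5 <-> 2/5 = 3/5
χ -> ψ = 4/5 -> 2/5 = 3/5
χ <-> (χ -> ψ) = 4/5 <-> 3/5 = 4/5
(φ <-> ψ) | (χ <-> (χ -> ψ)) = 3/5 | 4/5 = 4/5
~((φ <-> ψ) | (χ <-> (χ -> ψ))) = ~4/5 = 1/5
(((χ <-> (φ | ψ)) | ((φ -> φ) | φ)) <-> (~(ψ <-> (χ <-> χ)) -> ((φ | φ) | ψ))) -> ~((φ <-> ψ) | (χ <-> (χ -> ψ))) = 1 -> 1/5 = 1/5
((((φ | ~φ) | (φ -> ψ)) | (ψ <-> ψ)) | ((((χ | χ) <-> (ψ | φ)) -> ~ψ) -> (~χ -> φ))) <-> ((((χ <-> (φ | ψ)) | ((φ -> φ) | φ)) <-> (~(ψ <-> (χ <-> χ)) -> ((φ | φ) | ψ))) -> ~((φ <-> ψ) | (χ <-> (χ -> ψ)))) = 1 <-> 1/5 = 1/5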